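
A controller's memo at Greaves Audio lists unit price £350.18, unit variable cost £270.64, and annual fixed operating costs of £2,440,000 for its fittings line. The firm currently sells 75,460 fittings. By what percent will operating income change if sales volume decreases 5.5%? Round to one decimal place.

At 75,460 units, contribution = 75,460 × £79.54 = £6,002,088.40.
Subtracting fixed costs: EBIT = £6,002,088.40 − £2,440,000 = £3,562,088.40.
So DOL = total CM / EBIT = £6,002,088.40 / £3,562,088.40 = 1.6850.
Operating income changes by 1.6850 × -5.5% = -9.3%.

-9.3%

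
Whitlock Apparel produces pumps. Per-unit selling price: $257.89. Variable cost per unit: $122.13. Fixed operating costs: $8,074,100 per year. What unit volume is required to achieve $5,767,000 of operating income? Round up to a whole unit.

Contribution margin per unit = $257.89 − $122.13 = $135.76.
Required volume = (fixed costs + target profit) ÷ CM = ($8,074,100 + $5,767,000) ÷ $135.76 = 101,952.71, so 101,953 pumps.

101,953 pumps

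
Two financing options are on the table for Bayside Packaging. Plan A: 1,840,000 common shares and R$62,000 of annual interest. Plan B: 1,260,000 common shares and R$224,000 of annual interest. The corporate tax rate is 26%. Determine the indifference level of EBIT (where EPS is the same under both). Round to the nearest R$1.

R$575,931

At indifference, (EBIT − 62,000)(1 − t)/1,840,000 = (EBIT − 224,000)(1 − t)/1,260,000.
Cancelling (1 − t) and cross-multiplying: 1,260,000·(EBIT − 62,000) = 1,840,000·(EBIT − 224,000).
EBIT × (1,840,000 − 1,260,000) = 224,000 × 1,840,000 − 62,000 × 1,260,000 = 334,040,000,000, so EBIT = 334,040,000,000 ÷ 580,000 = 575,931.03.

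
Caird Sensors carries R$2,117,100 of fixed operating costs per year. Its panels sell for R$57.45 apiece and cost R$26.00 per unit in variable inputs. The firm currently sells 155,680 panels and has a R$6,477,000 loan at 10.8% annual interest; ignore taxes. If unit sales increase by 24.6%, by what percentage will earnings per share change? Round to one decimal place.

Contribution at this volume is 155,680 × R$31.45 = R$4,896,136.00.
EBIT = R$4,896,136.00 − R$2,117,100 = R$2,779,036.00.
After interest of R$699,516.00, pre-tax earnings = R$2,079,520.00.
DCL = total CM / (EBIT − I) = R$4,896,136.00 / R$2,079,520.00 = 2.3545.
EPS therefore changes by 2.3545 × (+24.6%) = +57.9%.

+57.9%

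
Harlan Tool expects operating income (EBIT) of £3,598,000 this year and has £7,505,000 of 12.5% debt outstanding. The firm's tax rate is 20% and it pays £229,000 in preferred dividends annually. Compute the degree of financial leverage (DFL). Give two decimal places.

Interest = £938,125.00.
Preferred dividends grossed up pre-tax: £229,000 / (1 − 0.20) = £286,250.00.
DFL = EBIT ÷ [EBIT − I − D_p/(1−t)] = £3,598,000 ÷ [£3,598,000 − £938,125.00 − £286,250.00] = £3,598,000 ÷ £2,373,625.00 = 1.5158.

1.52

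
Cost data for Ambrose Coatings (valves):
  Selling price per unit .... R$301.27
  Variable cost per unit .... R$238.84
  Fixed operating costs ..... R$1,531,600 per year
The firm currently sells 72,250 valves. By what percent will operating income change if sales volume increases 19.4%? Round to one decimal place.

+29.4%

Total contribution margin = 72,250 × R$62.43 = R$4,510,567.50.
EBIT = R$4,510,567.50 − R$1,531,600 = R$2,978,967.50.
DOL = contribution ÷ EBIT = R$4,510,567.50 ÷ R$2,978,967.50 = 1.5141.
%ΔEBIT = DOL × %ΔSales = 1.5141 × +19.4% = +29.4%.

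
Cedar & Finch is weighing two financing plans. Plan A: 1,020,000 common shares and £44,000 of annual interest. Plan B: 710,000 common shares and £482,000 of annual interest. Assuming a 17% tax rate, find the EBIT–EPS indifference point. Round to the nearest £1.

Set EPS_A = EPS_B: (EBIT − £44,000)(1 − 0.17) ÷ 1,020,000 = (EBIT − £482,000)(1 − 0.17) ÷ 710,000.
Cancelling (1 − t) and cross-multiplying: 710,000·(EBIT − 44,000) = 1,020,000·(EBIT − 482,000).
EBIT × (1,020,000 − 710,000) = 482,000 × 1,020,000 − 44,000 × 710,000 = 460,400,000,000, so EBIT = 460,400,000,000 ÷ 310,000 = 1,485,161.29.

£1,485,161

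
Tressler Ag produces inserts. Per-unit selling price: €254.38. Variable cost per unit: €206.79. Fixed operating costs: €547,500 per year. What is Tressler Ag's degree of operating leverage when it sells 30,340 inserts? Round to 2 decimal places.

Contribution at this volume is 30,340 × €47.59 = €1,443,880.60.
Subtracting fixed costs: EBIT = €1,443,880.60 − €547,500 = €896,380.60.
DOL = contribution ÷ EBIT = €1,443,880.60 ÷ €896,380.60 = 1.6108.

1.61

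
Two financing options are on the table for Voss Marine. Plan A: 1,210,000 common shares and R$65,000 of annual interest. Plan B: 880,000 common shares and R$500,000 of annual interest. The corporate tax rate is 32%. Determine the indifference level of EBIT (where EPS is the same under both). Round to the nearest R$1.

Set EPS_A = EPS_B: (EBIT − R$65,000)(1 − 0.32) ÷ 1,210,000 = (EBIT − R$500,000)(1 − 0.32) ÷ 880,000.
The (1 − t) factor cancels: (EBIT − 65,000) × 880,000 = (EBIT − 500,000) × 1,210,000.
EBIT × (1,210,000 − 880,000) = 500,000 × 1,210,000 − 65,000 × 880,000 = 547,800,000,000, so EBIT = 547,800,000,000 ÷ 330,000 = 1,660,000.00.

R$1,660,000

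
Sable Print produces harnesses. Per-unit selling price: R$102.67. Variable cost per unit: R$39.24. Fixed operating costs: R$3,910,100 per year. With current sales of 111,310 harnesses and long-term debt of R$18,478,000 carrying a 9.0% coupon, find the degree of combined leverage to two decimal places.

4.75

Total contribution margin = 111,310 × R$63.43 = R$7,060,393.30.
Operating income = contribution − fixed costs = R$7,060,393.30 − R$3,910,100 = R$3,150,293.30. Interest = R$1,663,020.00.
DOL = R$7,060,393.30 ÷ R$3,150,293.30 = 2.2412; DFL = R$3,150,293.30 ÷ R$1,487,273.30 = 2.1182.
DCL = DOL × DFL = 2.2412 × 2.1182 = 4.7473.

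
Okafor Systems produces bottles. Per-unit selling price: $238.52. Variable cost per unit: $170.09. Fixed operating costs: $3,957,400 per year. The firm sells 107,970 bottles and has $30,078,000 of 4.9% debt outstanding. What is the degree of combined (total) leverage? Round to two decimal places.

3.78

Contribution at this volume is 107,970 × $68.43 = $7,388,387.10.
EBIT = $7,388,387.10 − $3,957,400 = $3,430,987.10. Interest = $1,473,822.00, so EBIT − I = $1,957,165.10.
DCL = contribution ÷ (EBIT − I) = $7,388,387.10 ÷ $1,957,165.10 = 3.7750.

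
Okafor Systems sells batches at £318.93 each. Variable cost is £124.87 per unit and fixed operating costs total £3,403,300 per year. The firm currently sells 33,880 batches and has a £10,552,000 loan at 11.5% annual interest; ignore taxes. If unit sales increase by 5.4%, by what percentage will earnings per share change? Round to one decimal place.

+18.1%

Total contribution margin = 33,880 × £194.06 = £6,574,752.80.
EBIT = £6,574,752.80 − £3,403,300 = £3,171,452.80.
After interest of £1,213,480.00, pre-tax earnings = £1,957,972.80.
DCL = total CM / (EBIT − I) = £6,574,752.80 / £1,957,972.80 = 3.3579.
EPS therefore changes by 3.3579 × (+5.4%) = +18.1%.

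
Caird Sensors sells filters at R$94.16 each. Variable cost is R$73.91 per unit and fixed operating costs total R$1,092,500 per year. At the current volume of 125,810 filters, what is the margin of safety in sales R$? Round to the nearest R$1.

R$6,766,279

Each unit contributes R$94.16 − R$73.91 = R$20.25. Break-even units = R$1,092,500 ÷ R$20.25 = 53,950.62; break-even revenue = 53,950.62 × R$94.16 = R$5,079,990.12.
Current sales = 125,810 × R$94.16 = R$11,846,269.60.
Margin of safety = R$11,846,269.60 − R$5,079,990.12 = R$6,766,279.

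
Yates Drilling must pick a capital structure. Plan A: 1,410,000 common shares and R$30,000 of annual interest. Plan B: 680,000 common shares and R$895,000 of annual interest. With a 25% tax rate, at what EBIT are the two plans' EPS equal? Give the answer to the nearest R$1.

R$1,700,753

Set EPS_A = EPS_B: (EBIT − R$30,000)(1 − 0.25) ÷ 1,410,000 = (EBIT − R$895,000)(1 − 0.25) ÷ 680,000.
Cancelling (1 − t) and cross-multiplying: 680,000·(EBIT − 30,000) = 1,410,000·(EBIT − 895,000).
Solving, EBIT = (895,000·1,410,000 − 30,000·680,000) / (1,410,000 − 680,000) = 1,241,550,000,000 / 730,000 = 1,700,753.42.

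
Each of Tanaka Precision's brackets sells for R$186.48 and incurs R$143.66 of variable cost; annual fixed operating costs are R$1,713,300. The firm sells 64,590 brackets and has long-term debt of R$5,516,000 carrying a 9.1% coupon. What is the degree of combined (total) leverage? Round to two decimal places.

At 64,590 units, contribution = 64,590 × R$42.82 = R$2,765,743.80.
Operating income = contribution − fixed costs = R$2,765,743.80 − R$1,713,300 = R$1,052,443.80. Interest = R$501,956.00.
DOL = R$2,765,743.80 ÷ R$1,052,443.80 = 2.6279; DFL = R$1,052,443.80 ÷ R$550,487.80 = 1.9118.
Combined leverage = 2.6279 × 1.9118 = 5.0240.

5.02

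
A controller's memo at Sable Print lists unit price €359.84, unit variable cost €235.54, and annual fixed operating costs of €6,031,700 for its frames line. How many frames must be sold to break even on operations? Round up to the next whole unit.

48,526 frames

Unit CM = price − variable cost = €359.84 − €235.54 = €124.30.
Break-even Q = €6,031,700 / €124.30 = 48,525.34 → 48,526 frames.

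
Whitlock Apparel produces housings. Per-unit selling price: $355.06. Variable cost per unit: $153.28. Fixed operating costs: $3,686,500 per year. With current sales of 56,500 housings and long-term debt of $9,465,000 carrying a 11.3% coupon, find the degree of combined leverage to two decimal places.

At 56,500 units, contribution = 56,500 × $201.78 = $11,400,570.00.
Operating income = contribution − fixed costs = $11,400,570.00 − $3,686,500 = $7,714,070.00. Interest = $1,069,545.00, so EBIT − I = $6,644,525.00.
DCL = contribution ÷ (EBIT − I) = $11,400,570.00 ÷ $6,644,525.00 = 1.7158.

1.72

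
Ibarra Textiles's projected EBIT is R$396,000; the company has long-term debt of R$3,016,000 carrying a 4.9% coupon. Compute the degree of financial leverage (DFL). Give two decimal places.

1.60

Interest = R$147,784.00.
Degree of financial leverage = EBIT / (EBIT − interest) = R$396,000 / R$248,216.00 = 1.5954.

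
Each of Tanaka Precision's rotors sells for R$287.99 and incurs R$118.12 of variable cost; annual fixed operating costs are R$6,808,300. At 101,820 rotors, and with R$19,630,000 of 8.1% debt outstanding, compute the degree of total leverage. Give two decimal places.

At 101,820 units, contribution = 101,820 × R$169.87 = R$17,296,163.40.
EBIT = R$17,296,163.40 − R$6,808,300 = R$10,487,863.40. Interest = R$1,590,030.00, so EBIT − I = R$8,897,833.40.
Degree of total leverage = total CM / (EBIT − interest) = R$17,296,163.40 / R$8,897,833.40 = 1.9439.

1.94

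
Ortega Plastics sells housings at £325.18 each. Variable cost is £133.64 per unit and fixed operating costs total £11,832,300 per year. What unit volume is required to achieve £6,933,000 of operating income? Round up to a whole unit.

Contribution margin per unit = £325.18 − £133.64 = £191.54.
Need Q such that Q × £191.54 − £11,832,300 = £6,933,000, i.e. Q = £18,765,300 / £191.54 = 97,970.66 → 97,971.

97,971 housings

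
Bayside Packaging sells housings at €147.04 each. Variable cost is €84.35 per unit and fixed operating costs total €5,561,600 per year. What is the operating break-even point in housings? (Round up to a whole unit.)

Each unit contributes €147.04 − €84.35 = €62.69.
Units to break even: €5,561,600 ÷ €62.69 = 88,715.90, rounded up to 88,716.

88,716 housings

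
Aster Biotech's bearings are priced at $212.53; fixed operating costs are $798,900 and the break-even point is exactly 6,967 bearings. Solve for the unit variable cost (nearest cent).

$97.86

Contribution per unit must be FC / Q = $798,900 / 6,967 = $114.6692.
Hence VC = price − CM = $212.53 − $114.6692 = $97.86.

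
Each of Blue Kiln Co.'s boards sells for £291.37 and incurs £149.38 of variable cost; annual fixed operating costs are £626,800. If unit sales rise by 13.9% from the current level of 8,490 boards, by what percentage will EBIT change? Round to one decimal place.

Total contribution margin = 8,490 × £141.99 = £1,205,495.10.
Subtracting fixed costs: EBIT = £1,205,495.10 − £626,800 = £578,695.10.
DOL = contribution ÷ EBIT = £1,205,495.10 ÷ £578,695.10 = 2.0831.
%ΔEBIT = DOL × %ΔSales = 2.0831 × +13.9% = +29.0%.

+29.0%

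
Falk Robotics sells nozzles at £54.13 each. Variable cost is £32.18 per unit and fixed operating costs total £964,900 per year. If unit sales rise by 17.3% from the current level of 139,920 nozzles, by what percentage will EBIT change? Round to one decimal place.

At 139,920 units, contribution = 139,920 × £21.95 = £3,071,244.00.
Subtracting fixed costs: EBIT = £3,071,244.00 − £964,900 = £2,106,344.00.
So DOL = total CM / EBIT = £3,071,244.00 / £2,106,344.00 = 1.4581.
So EBIT moves 1.4581 × (+17.3%) = +25.2%.

+25.2%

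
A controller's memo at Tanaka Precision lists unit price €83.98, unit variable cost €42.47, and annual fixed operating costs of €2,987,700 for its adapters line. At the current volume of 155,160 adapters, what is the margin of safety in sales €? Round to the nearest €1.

€6,985,840

Unit CM = price − variable cost = €83.98 − €42.47 = €41.51. Break-even units = €2,987,700 ÷ €41.51 = 71,975.43; break-even revenue = 71,975.43 × €83.98 = €6,044,496.41.
Current sales = 155,160 × €83.98 = €13,030,336.80.
Margin of safety = €13,030,336.80 − €6,044,496.41 = €6,985,840.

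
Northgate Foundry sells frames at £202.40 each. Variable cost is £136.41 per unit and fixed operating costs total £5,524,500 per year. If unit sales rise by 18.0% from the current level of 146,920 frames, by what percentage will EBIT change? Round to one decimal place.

+41.8%

At 146,920 units, contribution = 146,920 × £65.99 = £9,695,250.80.
Subtracting fixed costs: EBIT = £9,695,250.80 − £5,524,500 = £4,170,750.80.
DOL = contribution ÷ EBIT = £9,695,250.80 ÷ £4,170,750.80 = 2.3246.
Operating income changes by 2.3246 × +18.0% = +41.8%.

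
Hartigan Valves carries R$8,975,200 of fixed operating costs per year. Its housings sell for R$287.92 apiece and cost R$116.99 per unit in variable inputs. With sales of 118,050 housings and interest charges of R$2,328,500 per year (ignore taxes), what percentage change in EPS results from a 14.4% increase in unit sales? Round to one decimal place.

Contribution at this volume is 118,050 × R$170.93 = R$20,178,286.50.
Operating income = contribution − fixed costs = R$20,178,286.50 − R$8,975,200 = R$11,203,086.50.
Interest = R$2,328,500.00, so EBIT − I = R$8,874,586.50.
Degree of combined leverage = contribution ÷ (EBIT − I) = R$20,178,286.50 ÷ R$8,874,586.50 = 2.2737.
%ΔEPS = DCL × %ΔSales = 2.2737 × +14.4% = +32.7%.

+32.7%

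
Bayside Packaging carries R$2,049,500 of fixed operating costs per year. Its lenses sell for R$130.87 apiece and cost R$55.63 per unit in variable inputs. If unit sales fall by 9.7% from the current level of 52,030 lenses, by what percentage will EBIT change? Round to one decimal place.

At 52,030 units, contribution = 52,030 × R$75.24 = R$3,914,737.20.
Subtracting fixed costs: EBIT = R$3,914,737.20 − R$2,049,500 = R$1,865,237.20.
Degree of operating leverage = R$3,914,737.20 / R$1,865,237.20 = 2.0988.
So EBIT moves 2.0988 × (-9.7%) = -20.4%.

-20.4%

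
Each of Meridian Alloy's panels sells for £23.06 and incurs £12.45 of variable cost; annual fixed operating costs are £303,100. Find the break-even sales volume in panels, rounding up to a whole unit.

Contribution margin per unit = £23.06 − £12.45 = £10.61.
Break-even volume = fixed costs ÷ CM per unit = £303,100 ÷ £10.61 = 28,567.39, so 28,568 panels.

28,568 panels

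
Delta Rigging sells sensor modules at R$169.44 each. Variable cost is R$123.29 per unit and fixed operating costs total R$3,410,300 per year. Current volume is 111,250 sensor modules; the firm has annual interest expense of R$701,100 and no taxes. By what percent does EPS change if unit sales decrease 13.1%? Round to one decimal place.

Total contribution margin = 111,250 × R$46.15 = R$5,134,187.50.
Operating income = contribution − fixed costs = R$5,134,187.50 − R$3,410,300 = R$1,723,887.50.
Interest = R$701,100.00, so EBIT − I = R$1,022,787.50.
DCL = total CM / (EBIT − I) = R$5,134,187.50 / R$1,022,787.50 = 5.0198.
EPS therefore changes by 5.0198 × (-13.1%) = -65.8%.

-65.8%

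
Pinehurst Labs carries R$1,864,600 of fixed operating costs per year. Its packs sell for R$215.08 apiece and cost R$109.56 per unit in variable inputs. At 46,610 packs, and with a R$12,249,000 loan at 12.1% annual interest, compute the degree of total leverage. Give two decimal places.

At 46,610 units, contribution = 46,610 × R$105.52 = R$4,918,287.20.
Subtracting fixed costs: EBIT = R$4,918,287.20 − R$1,864,600 = R$3,053,687.20. Interest = R$1,482,129.00.
DOL = R$4,918,287.20 ÷ R$3,053,687.20 = 1.6106; DFL = R$3,053,687.20 ÷ R$1,571,558.20 = 1.9431.
Combined leverage = 1.6106 × 1.9431 = 3.1296.

3.13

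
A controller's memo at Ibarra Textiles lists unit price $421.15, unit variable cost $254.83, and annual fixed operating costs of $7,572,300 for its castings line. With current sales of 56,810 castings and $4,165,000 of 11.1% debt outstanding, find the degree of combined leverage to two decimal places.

6.68

At 56,810 units, contribution = 56,810 × $166.32 = $9,448,639.20.
EBIT = $9,448,639.20 − $7,572,300 = $1,876,339.20. Interest = $462,315.00, so EBIT − I = $1,414,024.20.
DCL = contribution ÷ (EBIT − I) = $9,448,639.20 ÷ $1,414,024.20 = 6.6821.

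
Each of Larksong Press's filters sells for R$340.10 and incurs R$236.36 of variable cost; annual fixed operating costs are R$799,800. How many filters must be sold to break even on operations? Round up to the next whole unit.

Contribution margin per unit = R$340.10 − R$236.36 = R$103.74.
Break-even Q = R$799,800 / R$103.74 = 7,709.66 → 7,710 filters.

7,710 filters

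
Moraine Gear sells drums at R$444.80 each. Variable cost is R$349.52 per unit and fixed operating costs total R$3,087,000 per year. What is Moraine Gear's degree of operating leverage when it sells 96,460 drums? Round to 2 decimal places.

Contribution at this volume is 96,460 × R$95.28 = R$9,190,708.80.
Subtracting fixed costs: EBIT = R$9,190,708.80 − R$3,087,000 = R$6,103,708.80.
DOL = contribution ÷ EBIT = R$9,190,708.80 ÷ R$6,103,708.80 = 1.5058.

1.51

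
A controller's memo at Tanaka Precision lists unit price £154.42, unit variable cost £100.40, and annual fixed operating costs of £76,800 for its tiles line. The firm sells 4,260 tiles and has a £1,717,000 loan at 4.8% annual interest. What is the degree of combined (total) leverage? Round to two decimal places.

Total contribution margin = 4,260 × £54.02 = £230,125.20.
Operating income = contribution − fixed costs = £230,125.20 − £76,800 = £153,325.20. Interest = £82,416.00, so EBIT − I = £70,909.20.
Degree of total leverage = total CM / (EBIT − interest) = £230,125.20 / £70,909.20 = 3.2454.

3.25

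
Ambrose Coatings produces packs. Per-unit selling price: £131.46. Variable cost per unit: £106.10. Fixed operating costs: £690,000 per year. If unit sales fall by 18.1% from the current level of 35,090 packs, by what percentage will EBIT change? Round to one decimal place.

At 35,090 units, contribution = 35,090 × £25.36 = £889,882.40.
Subtracting fixed costs: EBIT = £889,882.40 − £690,000 = £199,882.40.
So DOL = total CM / EBIT = £889,882.40 / £199,882.40 = 4.4520.
%ΔEBIT = DOL × %ΔSales = 4.4520 × -18.1% = -80.6%.

-80.6%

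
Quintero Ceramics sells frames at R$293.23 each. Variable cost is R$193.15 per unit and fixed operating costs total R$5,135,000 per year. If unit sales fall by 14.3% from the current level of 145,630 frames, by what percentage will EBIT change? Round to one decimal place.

-22.1%

Total contribution margin = 145,630 × R$100.08 = R$14,574,650.40.
EBIT = R$14,574,650.40 − R$5,135,000 = R$9,439,650.40.
Degree of operating leverage = R$14,574,650.40 / R$9,439,650.40 = 1.5440.
Operating income changes by 1.5440 × -14.3% = -22.1%.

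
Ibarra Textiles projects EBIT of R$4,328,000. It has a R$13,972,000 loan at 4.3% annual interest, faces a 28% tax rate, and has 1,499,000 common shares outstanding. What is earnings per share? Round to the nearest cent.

Pre-tax income = R$4,328,000 − R$600,796.00 = R$3,727,204.00.
After tax at 28%: net income = R$3,727,204.00 × 0.72 = R$2,683,586.88.
EPS = R$2,683,586.88 ÷ 1,499,000 = R$1.79.

R$1.79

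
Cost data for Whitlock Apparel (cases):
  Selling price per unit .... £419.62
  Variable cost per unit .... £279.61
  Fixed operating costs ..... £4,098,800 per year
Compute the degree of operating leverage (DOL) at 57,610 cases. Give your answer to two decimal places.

Total contribution margin = 57,610 × £140.01 = £8,065,976.10.
EBIT = £8,065,976.10 − £4,098,800 = £3,967,176.10.
DOL = contribution ÷ EBIT = £8,065,976.10 ÷ £3,967,176.10 = 2.0332.

2.03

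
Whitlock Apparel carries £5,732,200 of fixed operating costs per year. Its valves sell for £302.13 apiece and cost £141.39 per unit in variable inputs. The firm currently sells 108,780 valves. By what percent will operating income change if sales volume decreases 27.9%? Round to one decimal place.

Contribution at this volume is 108,780 × £160.74 = £17,485,297.20.
EBIT = £17,485,297.20 − £5,732,200 = £11,753,097.20.
So DOL = total CM / EBIT = £17,485,297.20 / £11,753,097.20 = 1.4877.
Operating income changes by 1.4877 × -27.9% = -41.5%.

-41.5%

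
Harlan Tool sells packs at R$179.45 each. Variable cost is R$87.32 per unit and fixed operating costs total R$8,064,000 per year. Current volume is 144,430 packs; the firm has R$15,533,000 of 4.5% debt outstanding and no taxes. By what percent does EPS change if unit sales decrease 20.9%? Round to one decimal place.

At 144,430 units, contribution = 144,430 × R$92.13 = R$13,306,335.90.
Subtracting fixed costs: EBIT = R$13,306,335.90 − R$8,064,000 = R$5,242,335.90.
After interest of R$698,985.00, pre-tax earnings = R$4,543,350.90.
Degree of combined leverage = contribution ÷ (EBIT − I) = R$13,306,335.90 ÷ R$4,543,350.90 = 2.9287.
EPS therefore changes by 2.9287 × (-20.9%) = -61.2%.

-61.2%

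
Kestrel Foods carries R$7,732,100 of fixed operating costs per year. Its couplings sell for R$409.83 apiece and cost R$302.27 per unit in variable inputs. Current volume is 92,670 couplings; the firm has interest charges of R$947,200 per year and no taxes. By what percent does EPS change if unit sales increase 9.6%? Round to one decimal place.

+74.3%

At 92,670 units, contribution = 92,670 × R$107.56 = R$9,967,585.20.
Subtracting fixed costs: EBIT = R$9,967,585.20 − R$7,732,100 = R$2,235,485.20.
After interest of R$947,200.00, pre-tax earnings = R$1,288,285.20.
Degree of combined leverage = contribution ÷ (EBIT − I) = R$9,967,585.20 ÷ R$1,288,285.20 = 7.7371.
%ΔEPS = DCL × %ΔSales = 7.7371 × +9.6% = +74.3%.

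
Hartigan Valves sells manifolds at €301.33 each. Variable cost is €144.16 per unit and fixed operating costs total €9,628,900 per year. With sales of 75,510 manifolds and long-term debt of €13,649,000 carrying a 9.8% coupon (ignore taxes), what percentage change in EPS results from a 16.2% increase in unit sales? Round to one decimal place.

Contribution at this volume is 75,510 × €157.17 = €11,867,906.70.
Operating income = contribution − fixed costs = €11,867,906.70 − €9,628,900 = €2,239,006.70.
After interest of €1,337,602.00, pre-tax earnings = €901,404.70.
Degree of combined leverage = contribution ÷ (EBIT − I) = €11,867,906.70 ÷ €901,404.70 = 13.1660.
EPS therefore changes by 13.1660 × (+16.2%) = +213.3%.

+213.3%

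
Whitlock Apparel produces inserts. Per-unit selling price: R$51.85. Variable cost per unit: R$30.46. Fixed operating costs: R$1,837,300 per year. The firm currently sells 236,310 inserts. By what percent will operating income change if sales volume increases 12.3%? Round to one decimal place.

+19.3%

At 236,310 units, contribution = 236,310 × R$21.39 = R$5,054,670.90.
EBIT = R$5,054,670.90 − R$1,837,300 = R$3,217,370.90.
DOL = contribution ÷ EBIT = R$5,054,670.90 ÷ R$3,217,370.90 = 1.5711.
So EBIT moves 1.5711 × (+12.3%) = +19.3%.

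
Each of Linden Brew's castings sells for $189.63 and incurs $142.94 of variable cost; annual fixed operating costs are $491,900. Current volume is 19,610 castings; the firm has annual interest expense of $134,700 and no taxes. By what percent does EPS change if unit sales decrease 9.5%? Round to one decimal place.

-30.1%

Contribution at this volume is 19,610 × $46.69 = $915,590.90.
EBIT = $915,590.90 − $491,900 = $423,690.90.
After interest of $134,700.00, pre-tax earnings = $288,990.90.
Degree of combined leverage = contribution ÷ (EBIT − I) = $915,590.90 ÷ $288,990.90 = 3.1682.
EPS therefore changes by 3.1682 × (-9.5%) = -30.1%.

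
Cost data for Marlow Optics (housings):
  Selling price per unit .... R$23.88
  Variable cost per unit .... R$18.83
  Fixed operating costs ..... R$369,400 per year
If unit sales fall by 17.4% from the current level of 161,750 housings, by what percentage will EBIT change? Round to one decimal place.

At 161,750 units, contribution = 161,750 × R$5.05 = R$816,837.50.
Operating income = contribution − fixed costs = R$816,837.50 − R$369,400 = R$447,437.50.
So DOL = total CM / EBIT = R$816,837.50 / R$447,437.50 = 1.8256.
%ΔEBIT = DOL × %ΔSales = 1.8256 × -17.4% = -31.8%.

-31.8%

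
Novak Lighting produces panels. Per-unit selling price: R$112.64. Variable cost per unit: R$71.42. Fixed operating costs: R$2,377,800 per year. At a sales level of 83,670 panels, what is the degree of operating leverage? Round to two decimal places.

3.22

Total contribution margin = 83,670 × R$41.22 = R$3,448,877.40.
Subtracting fixed costs: EBIT = R$3,448,877.40 − R$2,377,800 = R$1,071,077.40.
Degree of operating leverage = R$3,448,877.40 / R$1,071,077.40 = 3.2200.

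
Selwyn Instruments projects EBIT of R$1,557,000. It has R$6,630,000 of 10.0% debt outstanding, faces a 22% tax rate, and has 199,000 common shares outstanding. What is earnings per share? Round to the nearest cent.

R$3.50

Pre-tax income = R$1,557,000 − R$663,000.00 = R$894,000.00.
After tax at 22%: net income = R$894,000.00 × 0.78 = R$697,320.00.
EPS = R$697,320.00 ÷ 199,000 = R$3.50.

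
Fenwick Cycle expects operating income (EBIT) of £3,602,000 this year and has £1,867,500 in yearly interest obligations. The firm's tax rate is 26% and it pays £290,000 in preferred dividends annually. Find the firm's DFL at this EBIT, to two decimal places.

Annual interest charges come to £1,867,500.00.
Pre-tax preferred-dividend burden = £290,000 ÷ (1 − 0.26) = £391,891.89.
DFL = EBIT ÷ [EBIT − I − D_p/(1−t)] = £3,602,000 ÷ [£3,602,000 − £1,867,500.00 − £391,891.89] = £3,602,000 ÷ £1,342,608.11 = 2.6828.

2.68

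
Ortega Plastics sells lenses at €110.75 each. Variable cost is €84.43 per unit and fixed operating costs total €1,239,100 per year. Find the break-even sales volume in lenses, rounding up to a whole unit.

47,079 lenses

Each unit contributes €110.75 − €84.43 = €26.32.
Break-even Q = €1,239,100 / €26.32 = 47,078.27 → 47,079 lenses.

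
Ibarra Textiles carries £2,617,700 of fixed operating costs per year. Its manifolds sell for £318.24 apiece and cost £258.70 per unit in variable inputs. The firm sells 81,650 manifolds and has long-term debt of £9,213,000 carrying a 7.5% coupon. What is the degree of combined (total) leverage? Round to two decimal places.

Contribution at this volume is 81,650 × £59.54 = £4,861,441.00.
Operating income = contribution − fixed costs = £4,861,441.00 − £2,617,700 = £2,243,741.00. Interest = £690,975.00, so EBIT − I = £1,552,766.00.
DCL = contribution ÷ (EBIT − I) = £4,861,441.00 ÷ £1,552,766.00 = 3.1308.

3.13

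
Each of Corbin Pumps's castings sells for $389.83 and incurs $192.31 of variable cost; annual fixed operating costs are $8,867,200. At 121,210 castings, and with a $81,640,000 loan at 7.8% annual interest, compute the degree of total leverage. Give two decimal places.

At 121,210 units, contribution = 121,210 × $197.52 = $23,941,399.20.
Subtracting fixed costs: EBIT = $23,941,399.20 − $8,867,200 = $15,074,199.20. Interest = $6,367,920.00.
DOL = $23,941,399.20 ÷ $15,074,199.20 = 1.5882; DFL = $15,074,199.20 ÷ $8,706,279.20 = 1.7314.
DCL = DOL × DFL = 1.5882 × 1.7314 = 2.7498.

2.75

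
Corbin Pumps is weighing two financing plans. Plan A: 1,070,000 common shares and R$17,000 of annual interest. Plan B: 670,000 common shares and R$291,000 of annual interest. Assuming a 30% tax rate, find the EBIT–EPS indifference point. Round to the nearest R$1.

Set EPS_A = EPS_B: (EBIT − R$17,000)(1 − 0.30) ÷ 1,070,000 = (EBIT − R$291,000)(1 − 0.30) ÷ 670,000.
The (1 − t) factor cancels: (EBIT − 17,000) × 670,000 = (EBIT − 291,000) × 1,070,000.
EBIT × (1,070,000 − 670,000) = 291,000 × 1,070,000 − 17,000 × 670,000 = 299,980,000,000, so EBIT = 299,980,000,000 ÷ 400,000 = 749,950.00.

R$749,950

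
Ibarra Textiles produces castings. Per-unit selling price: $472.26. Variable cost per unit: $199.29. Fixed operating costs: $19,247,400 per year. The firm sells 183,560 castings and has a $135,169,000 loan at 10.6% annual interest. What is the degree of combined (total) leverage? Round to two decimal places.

3.03

Total contribution margin = 183,560 × $272.97 = $50,106,373.20.
Subtracting fixed costs: EBIT = $50,106,373.20 − $19,247,400 = $30,858,973.20. Interest = $14,327,914.00.
DOL = $50,106,373.20 ÷ $30,858,973.20 = 1.6237; DFL = $30,858,973.20 ÷ $16,531,059.20 = 1.8667.
DCL = DOL × DFL = 1.6237 × 1.8667 = 3.0310.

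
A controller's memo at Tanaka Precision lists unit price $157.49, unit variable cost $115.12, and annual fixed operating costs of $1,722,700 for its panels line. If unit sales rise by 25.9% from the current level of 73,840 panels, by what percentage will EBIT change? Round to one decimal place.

+57.6%

At 73,840 units, contribution = 73,840 × $42.37 = $3,128,600.80.
Operating income = contribution − fixed costs = $3,128,600.80 − $1,722,700 = $1,405,900.80.
DOL = contribution ÷ EBIT = $3,128,600.80 ÷ $1,405,900.80 = 2.2253.
%ΔEBIT = DOL × %ΔSales = 2.2253 × +25.9% = +57.6%.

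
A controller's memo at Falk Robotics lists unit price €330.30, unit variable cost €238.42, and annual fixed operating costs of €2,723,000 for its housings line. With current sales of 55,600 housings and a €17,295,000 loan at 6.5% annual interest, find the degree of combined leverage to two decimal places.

At 55,600 units, contribution = 55,600 × €91.88 = €5,108,528.00.
Operating income = contribution − fixed costs = €5,108,528.00 − €2,723,000 = €2,385,528.00. Interest = €1,124,175.00, so EBIT − I = €1,261,353.00.
DCL = contribution ÷ (EBIT − I) = €5,108,528.00 ÷ €1,261,353.00 = 4.0500.

4.05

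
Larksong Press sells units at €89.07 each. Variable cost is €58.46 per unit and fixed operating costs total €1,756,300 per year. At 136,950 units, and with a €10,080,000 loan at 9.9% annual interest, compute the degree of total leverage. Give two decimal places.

Contribution at this volume is 136,950 × €30.61 = €4,192,039.50.
EBIT = €4,192,039.50 − €1,756,300 = €2,435,739.50. Interest = €997,920.00.
DOL = €4,192,039.50 ÷ €2,435,739.50 = 1.7211; DFL = €2,435,739.50 ÷ €1,437,819.50 = 1.6941.
Combined leverage = 1.7211 × 1.6941 = 2.9157.

2.92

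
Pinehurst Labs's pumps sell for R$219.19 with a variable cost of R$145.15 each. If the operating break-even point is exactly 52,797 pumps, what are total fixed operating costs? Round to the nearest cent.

Unit CM = price − variable cost = R$219.19 − R$145.15 = R$74.04.
Fixed costs = break-even units × CM = 52,797 × R$74.04 = R$3,909,089.88.

R$3,909,089.88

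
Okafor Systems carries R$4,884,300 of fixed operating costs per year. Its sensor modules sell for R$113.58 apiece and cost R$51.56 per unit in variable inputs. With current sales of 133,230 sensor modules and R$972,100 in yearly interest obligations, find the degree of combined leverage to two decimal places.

3.43

Contribution at this volume is 133,230 × R$62.02 = R$8,262,924.60.
EBIT = R$8,262,924.60 − R$4,884,300 = R$3,378,624.60. Interest = R$972,100.00, so EBIT − I = R$2,406,524.60.
Degree of total leverage = total CM / (EBIT − interest) = R$8,262,924.60 / R$2,406,524.60 = 3.4336.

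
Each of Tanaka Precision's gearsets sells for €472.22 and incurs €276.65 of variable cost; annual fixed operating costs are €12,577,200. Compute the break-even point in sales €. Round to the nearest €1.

Contribution margin per unit = €472.22 − €276.65 = €195.57, a CM ratio of €195.57 ÷ €472.22 = 0.4142.
Break-even revenue = fixed costs × price ÷ CM = €12,577,200 × €472.22 ÷ €195.57 = €30,368,693.

€30,368,693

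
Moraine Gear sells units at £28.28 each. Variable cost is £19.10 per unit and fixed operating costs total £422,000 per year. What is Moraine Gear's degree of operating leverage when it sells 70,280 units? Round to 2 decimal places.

Total contribution margin = 70,280 × £9.18 = £645,170.40.
Operating income = contribution − fixed costs = £645,170.40 − £422,000 = £223,170.40.
So DOL = total CM / EBIT = £645,170.40 / £223,170.40 = 2.8909.

2.89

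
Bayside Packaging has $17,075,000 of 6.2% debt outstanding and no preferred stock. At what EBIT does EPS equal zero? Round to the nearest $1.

$1,058,650

Annual interest = 6.2% × $17,075,000 = $1,058,650.00.
Without preferred stock the financial break-even is simply EBIT = interest = $1,058,650.00.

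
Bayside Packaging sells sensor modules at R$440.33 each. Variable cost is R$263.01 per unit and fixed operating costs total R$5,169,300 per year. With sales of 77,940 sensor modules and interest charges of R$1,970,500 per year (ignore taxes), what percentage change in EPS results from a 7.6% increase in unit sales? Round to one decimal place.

Contribution at this volume is 77,940 × R$177.32 = R$13,820,320.80.
EBIT = R$13,820,320.80 − R$5,169,300 = R$8,651,020.80.
After interest of R$1,970,500.00, pre-tax earnings = R$6,680,520.80.
Degree of combined leverage = contribution ÷ (EBIT − I) = R$13,820,320.80 ÷ R$6,680,520.80 = 2.0687.
EPS therefore changes by 2.0687 × (+7.6%) = +15.7%.

+15.7%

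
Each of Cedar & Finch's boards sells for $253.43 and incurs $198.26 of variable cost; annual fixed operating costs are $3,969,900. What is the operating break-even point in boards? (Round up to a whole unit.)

Each unit contributes $253.43 − $198.26 = $55.17.
Units to break even: $3,969,900 ÷ $55.17 = 71,957.59, rounded up to 71,958.

71,958 boards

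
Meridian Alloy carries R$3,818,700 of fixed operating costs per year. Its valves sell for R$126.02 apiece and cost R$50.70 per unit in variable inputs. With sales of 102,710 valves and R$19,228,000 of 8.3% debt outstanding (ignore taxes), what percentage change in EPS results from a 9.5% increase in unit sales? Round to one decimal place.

Total contribution margin = 102,710 × R$75.32 = R$7,736,117.20.
Subtracting fixed costs: EBIT = R$7,736,117.20 − R$3,818,700 = R$3,917,417.20.
Interest = R$1,595,924.00, so EBIT − I = R$2,321,493.20.
DCL = total CM / (EBIT − I) = R$7,736,117.20 / R$2,321,493.20 = 3.3324.
%ΔEPS = DCL × %ΔSales = 3.3324 × +9.5% = +31.7%.

+31.7%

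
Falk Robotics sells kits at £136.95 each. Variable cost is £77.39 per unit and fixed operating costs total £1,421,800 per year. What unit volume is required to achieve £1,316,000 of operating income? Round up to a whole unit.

45,968 kits

Contribution margin per unit = £136.95 − £77.39 = £59.56.
Required volume = (fixed costs + target profit) ÷ CM = (£1,421,800 + £1,316,000) ÷ £59.56 = 45,967.09, so 45,968 kits.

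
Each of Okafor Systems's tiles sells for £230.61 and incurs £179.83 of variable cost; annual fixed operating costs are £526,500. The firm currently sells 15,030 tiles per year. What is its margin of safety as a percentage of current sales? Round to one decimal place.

Each unit contributes £230.61 − £179.83 = £50.78. Break-even units = £526,500 ÷ £50.78 = 10,368.26; break-even revenue = 10,368.26 × £230.61 = £2,391,023.34.
Actual sales revenue = 15,030 × £230.61 = £3,466,068.30.
Margin of safety = (£3,466,068.30 − £2,391,023.34) ÷ £3,466,068.30 = 31.0%.

31.0%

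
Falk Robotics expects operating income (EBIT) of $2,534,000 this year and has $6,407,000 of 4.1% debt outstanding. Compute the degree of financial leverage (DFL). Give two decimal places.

1.12

Interest = $262,687.00.
Degree of financial leverage = EBIT / (EBIT − interest) = $2,534,000 / $2,271,313.00 = 1.1157.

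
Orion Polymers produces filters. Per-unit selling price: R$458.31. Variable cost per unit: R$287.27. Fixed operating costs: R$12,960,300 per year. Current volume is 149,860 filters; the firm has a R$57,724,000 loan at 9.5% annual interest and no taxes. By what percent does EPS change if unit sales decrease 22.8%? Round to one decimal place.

Contribution at this volume is 149,860 × R$171.04 = R$25,632,054.40.
Operating income = contribution − fixed costs = R$25,632,054.40 − R$12,960,300 = R$12,671,754.40.
Interest = R$5,483,780.00, so EBIT − I = R$7,187,974.40.
DCL = total CM / (EBIT − I) = R$25,632,054.40 / R$7,187,974.40 = 3.5660.
EPS therefore changes by 3.5660 × (-22.8%) = -81.3%.

-81.3%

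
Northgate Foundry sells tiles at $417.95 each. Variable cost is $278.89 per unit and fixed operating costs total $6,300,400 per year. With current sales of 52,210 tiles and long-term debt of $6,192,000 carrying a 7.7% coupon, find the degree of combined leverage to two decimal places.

Total contribution margin = 52,210 × $139.06 = $7,260,322.60.
EBIT = $7,260,322.60 − $6,300,400 = $959,922.60. Interest = $476,784.00, so EBIT − I = $483,138.60.
Degree of total leverage = total CM / (EBIT − interest) = $7,260,322.60 / $483,138.60 = 15.0274.

15.03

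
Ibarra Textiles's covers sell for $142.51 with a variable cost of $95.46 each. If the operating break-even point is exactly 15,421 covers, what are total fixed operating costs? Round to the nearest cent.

$725,558.05

Unit CM = price − variable cost = $142.51 − $95.46 = $47.05.
Fixed costs = break-even units × CM = 15,421 × $47.05 = $725,558.05.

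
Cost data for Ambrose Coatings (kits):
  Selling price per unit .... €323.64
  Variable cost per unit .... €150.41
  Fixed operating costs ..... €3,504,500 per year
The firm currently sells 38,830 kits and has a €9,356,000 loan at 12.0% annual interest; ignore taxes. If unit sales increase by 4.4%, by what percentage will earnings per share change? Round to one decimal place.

+14.1%

At 38,830 units, contribution = 38,830 × €173.23 = €6,726,520.90.
EBIT = €6,726,520.90 − €3,504,500 = €3,222,020.90.
Interest = €1,122,720.00, so EBIT − I = €2,099,300.90.
DCL = total CM / (EBIT − I) = €6,726,520.90 / €2,099,300.90 = 3.2042.
%ΔEPS = DCL × %ΔSales = 3.2042 × +4.4% = +14.1%.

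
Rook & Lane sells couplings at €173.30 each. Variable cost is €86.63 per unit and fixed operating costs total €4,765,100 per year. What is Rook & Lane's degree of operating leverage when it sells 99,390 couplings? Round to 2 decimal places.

2.24

Total contribution margin = 99,390 × €86.67 = €8,614,131.30.
EBIT = €8,614,131.30 − €4,765,100 = €3,849,031.30.
DOL = contribution ÷ EBIT = €8,614,131.30 ÷ €3,849,031.30 = 2.2380.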